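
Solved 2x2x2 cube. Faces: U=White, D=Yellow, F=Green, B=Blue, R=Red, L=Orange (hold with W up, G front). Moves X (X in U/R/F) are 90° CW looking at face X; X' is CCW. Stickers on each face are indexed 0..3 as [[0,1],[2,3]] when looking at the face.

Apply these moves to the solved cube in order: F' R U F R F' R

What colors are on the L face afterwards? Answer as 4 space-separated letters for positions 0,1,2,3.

Answer: G Y O W

Derivation:
After move 1 (F'): F=GGGG U=WWRR R=YRYR D=OOYY L=OWOW
After move 2 (R): R=YYRR U=WGRG F=GOGY D=OBYB B=RBWB
After move 3 (U): U=RWGG F=YYGY R=RBRR B=OWWB L=GOOW
After move 4 (F): F=GYYY U=RWWO R=GBGR D=RRYB L=GOOB
After move 5 (R): R=GGRB U=RYWY F=GRYB D=RWYO B=OWWB
After move 6 (F'): F=RBGY U=RYGR R=WGRB D=OBYO L=GYOW
After move 7 (R): R=RWBG U=RBGY F=RBGO D=OWYO B=RWYB
Query: L face = GYOW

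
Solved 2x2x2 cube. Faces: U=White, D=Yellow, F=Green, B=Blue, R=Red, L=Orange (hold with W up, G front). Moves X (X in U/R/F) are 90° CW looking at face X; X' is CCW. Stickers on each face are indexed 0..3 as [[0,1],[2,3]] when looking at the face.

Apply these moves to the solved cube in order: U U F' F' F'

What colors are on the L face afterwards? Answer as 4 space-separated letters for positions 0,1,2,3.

After move 1 (U): U=WWWW F=RRGG R=BBRR B=OOBB L=GGOO
After move 2 (U): U=WWWW F=BBGG R=OORR B=GGBB L=RROO
After move 3 (F'): F=BGBG U=WWOR R=YOYR D=ROYY L=RWOW
After move 4 (F'): F=GGBB U=WWYY R=OORR D=WWYY L=RROO
After move 5 (F'): F=GBGB U=WWOR R=WOWR D=ROYY L=RYOY
Query: L face = RYOY

Answer: R Y O Y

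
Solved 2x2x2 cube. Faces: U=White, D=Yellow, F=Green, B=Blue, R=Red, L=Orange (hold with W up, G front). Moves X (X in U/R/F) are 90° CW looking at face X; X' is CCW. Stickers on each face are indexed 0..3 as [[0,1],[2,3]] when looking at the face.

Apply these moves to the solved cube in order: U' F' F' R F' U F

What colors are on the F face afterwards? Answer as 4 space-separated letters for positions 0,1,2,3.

After move 1 (U'): U=WWWW F=OOGG R=GGRR B=RRBB L=BBOO
After move 2 (F'): F=OGOG U=WWGR R=YGYR D=BOYY L=BWOW
After move 3 (F'): F=GGOO U=WWYY R=OGBR D=WWYY L=BROG
After move 4 (R): R=BORG U=WGYO F=GWOY D=WBYR B=YRWB
After move 5 (F'): F=WYGO U=WGBR R=BOWG D=RGYR L=BOOY
After move 6 (U): U=BWRG F=BOGO R=YRWG B=BOWB L=WYOY
After move 7 (F): F=GBOO U=BWYY R=RRGG D=WYYR L=WROG
Query: F face = GBOO

Answer: G B O O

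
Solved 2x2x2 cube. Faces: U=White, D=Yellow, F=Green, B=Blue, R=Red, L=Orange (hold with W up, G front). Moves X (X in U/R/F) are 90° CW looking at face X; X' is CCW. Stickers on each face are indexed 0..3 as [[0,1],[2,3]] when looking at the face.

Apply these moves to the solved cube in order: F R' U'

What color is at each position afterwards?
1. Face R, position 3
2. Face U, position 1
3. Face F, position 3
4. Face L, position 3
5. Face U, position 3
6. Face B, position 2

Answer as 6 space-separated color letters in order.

Answer: W B O Y O R

Derivation:
After move 1 (F): F=GGGG U=WWOO R=WRWR D=RRYY L=OYOY
After move 2 (R'): R=RRWW U=WBOB F=GWGO D=RGYG B=YBRB
After move 3 (U'): U=BBWO F=OYGO R=GWWW B=RRRB L=YBOY
Query 1: R[3] = W
Query 2: U[1] = B
Query 3: F[3] = O
Query 4: L[3] = Y
Query 5: U[3] = O
Query 6: B[2] = R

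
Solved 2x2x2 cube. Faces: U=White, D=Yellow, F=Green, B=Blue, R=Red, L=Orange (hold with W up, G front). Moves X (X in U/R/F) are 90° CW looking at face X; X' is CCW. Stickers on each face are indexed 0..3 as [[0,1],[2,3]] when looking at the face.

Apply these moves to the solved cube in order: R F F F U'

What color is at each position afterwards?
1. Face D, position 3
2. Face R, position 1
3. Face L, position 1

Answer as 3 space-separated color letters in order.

After move 1 (R): R=RRRR U=WGWG F=GYGY D=YBYB B=WBWB
After move 2 (F): F=GGYY U=WGOO R=WRGR D=RRYB L=OYOB
After move 3 (F): F=YGYG U=WGBY R=OROR D=GWYB L=OROR
After move 4 (F): F=YYGG U=WGRR R=BRYR D=OOYB L=OGOW
After move 5 (U'): U=GRWR F=OGGG R=YYYR B=BRWB L=WBOW
Query 1: D[3] = B
Query 2: R[1] = Y
Query 3: L[1] = B

Answer: B Y B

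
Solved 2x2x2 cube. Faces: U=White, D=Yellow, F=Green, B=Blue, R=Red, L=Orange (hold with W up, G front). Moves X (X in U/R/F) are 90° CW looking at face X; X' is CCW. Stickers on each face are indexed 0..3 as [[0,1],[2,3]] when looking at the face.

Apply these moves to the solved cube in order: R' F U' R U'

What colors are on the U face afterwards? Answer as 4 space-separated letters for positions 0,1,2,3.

After move 1 (R'): R=RRRR U=WBWB F=GWGW D=YGYG B=YBYB
After move 2 (F): F=GGWW U=WBOO R=WRBR D=RRYG L=OYOG
After move 3 (U'): U=BOWO F=OYWW R=GGBR B=WRYB L=YBOG
After move 4 (R): R=BGRG U=BYWW F=ORWG D=RYYW B=OROB
After move 5 (U'): U=YWBW F=YBWG R=ORRG B=BGOB L=OROG
Query: U face = YWBW

Answer: Y W B W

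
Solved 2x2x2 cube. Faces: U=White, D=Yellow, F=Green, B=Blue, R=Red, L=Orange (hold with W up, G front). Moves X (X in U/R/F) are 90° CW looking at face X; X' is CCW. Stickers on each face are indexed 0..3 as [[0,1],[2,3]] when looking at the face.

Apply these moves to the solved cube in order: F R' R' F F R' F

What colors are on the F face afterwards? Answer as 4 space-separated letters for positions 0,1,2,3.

After move 1 (F): F=GGGG U=WWOO R=WRWR D=RRYY L=OYOY
After move 2 (R'): R=RRWW U=WBOB F=GWGO D=RGYG B=YBRB
After move 3 (R'): R=RWRW U=WROY F=GBGB D=RWYO B=GBGB
After move 4 (F): F=GGBB U=WRYY R=OWYW D=RRYO L=OROW
After move 5 (F): F=BGBG U=WRWR R=YWYW D=YOYO L=OROR
After move 6 (R'): R=WWYY U=WGWG F=BRBR D=YGYG B=OBOB
After move 7 (F): F=BBRR U=WGRR R=WWGY D=YWYG L=OYOG
Query: F face = BBRR

Answer: B B R R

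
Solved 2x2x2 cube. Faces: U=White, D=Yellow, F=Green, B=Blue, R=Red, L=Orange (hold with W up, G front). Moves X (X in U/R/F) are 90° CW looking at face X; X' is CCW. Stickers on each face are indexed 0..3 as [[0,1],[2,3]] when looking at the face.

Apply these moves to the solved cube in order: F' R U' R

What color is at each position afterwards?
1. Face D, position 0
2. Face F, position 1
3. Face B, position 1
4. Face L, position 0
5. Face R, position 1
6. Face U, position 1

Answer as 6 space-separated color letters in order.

Answer: O B Y R G W

Derivation:
After move 1 (F'): F=GGGG U=WWRR R=YRYR D=OOYY L=OWOW
After move 2 (R): R=YYRR U=WGRG F=GOGY D=OBYB B=RBWB
After move 3 (U'): U=GGWR F=OWGY R=GORR B=YYWB L=RBOW
After move 4 (R): R=RGRO U=GWWY F=OBGB D=OWYY B=RYGB
Query 1: D[0] = O
Query 2: F[1] = B
Query 3: B[1] = Y
Query 4: L[0] = R
Query 5: R[1] = G
Query 6: U[1] = W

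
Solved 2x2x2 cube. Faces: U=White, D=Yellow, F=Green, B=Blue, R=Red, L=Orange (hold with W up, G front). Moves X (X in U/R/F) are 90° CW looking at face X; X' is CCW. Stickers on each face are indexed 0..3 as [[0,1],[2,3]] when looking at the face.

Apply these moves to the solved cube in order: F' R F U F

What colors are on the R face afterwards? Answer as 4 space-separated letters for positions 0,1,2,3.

After move 1 (F'): F=GGGG U=WWRR R=YRYR D=OOYY L=OWOW
After move 2 (R): R=YYRR U=WGRG F=GOGY D=OBYB B=RBWB
After move 3 (F): F=GGYO U=WGWW R=RYGR D=RYYB L=OOOB
After move 4 (U): U=WWWG F=RYYO R=RBGR B=OOWB L=GGOB
After move 5 (F): F=YROY U=WWBG R=WBGR D=GRYB L=GROY
Query: R face = WBGR

Answer: W B G R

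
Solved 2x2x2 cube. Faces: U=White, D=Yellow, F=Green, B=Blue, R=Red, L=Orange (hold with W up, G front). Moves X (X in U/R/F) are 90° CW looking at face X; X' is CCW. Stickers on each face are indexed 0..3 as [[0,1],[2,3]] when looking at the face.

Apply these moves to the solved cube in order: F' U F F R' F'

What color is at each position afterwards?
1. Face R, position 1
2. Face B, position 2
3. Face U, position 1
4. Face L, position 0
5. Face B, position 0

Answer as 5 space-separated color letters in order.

After move 1 (F'): F=GGGG U=WWRR R=YRYR D=OOYY L=OWOW
After move 2 (U): U=RWRW F=YRGG R=BBYR B=OWBB L=GGOW
After move 3 (F): F=GYGR U=RWWG R=RBWR D=YBYY L=GOOO
After move 4 (F): F=GGRY U=RWOO R=WBGR D=WRYY L=GYOB
After move 5 (R'): R=BRWG U=RBOO F=GWRO D=WGYY B=YWRB
After move 6 (F'): F=WOGR U=RBBW R=GRWG D=YBYY L=GOOO
Query 1: R[1] = R
Query 2: B[2] = R
Query 3: U[1] = B
Query 4: L[0] = G
Query 5: B[0] = Y

Answer: R R B G Y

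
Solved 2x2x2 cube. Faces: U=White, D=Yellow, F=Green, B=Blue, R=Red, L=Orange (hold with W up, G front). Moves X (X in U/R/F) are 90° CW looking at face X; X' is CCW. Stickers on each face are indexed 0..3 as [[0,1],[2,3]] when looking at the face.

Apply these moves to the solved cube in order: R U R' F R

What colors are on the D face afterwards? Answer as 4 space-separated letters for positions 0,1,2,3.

Answer: W B Y B

Derivation:
After move 1 (R): R=RRRR U=WGWG F=GYGY D=YBYB B=WBWB
After move 2 (U): U=WWGG F=RRGY R=WBRR B=OOWB L=GYOO
After move 3 (R'): R=BRWR U=WWGO F=RWGG D=YRYY B=BOBB
After move 4 (F): F=GRGW U=WWOY R=GROR D=WBYY L=GYOR
After move 5 (R): R=OGRR U=WROW F=GBGY D=WBYB B=YOWB
Query: D face = WBYB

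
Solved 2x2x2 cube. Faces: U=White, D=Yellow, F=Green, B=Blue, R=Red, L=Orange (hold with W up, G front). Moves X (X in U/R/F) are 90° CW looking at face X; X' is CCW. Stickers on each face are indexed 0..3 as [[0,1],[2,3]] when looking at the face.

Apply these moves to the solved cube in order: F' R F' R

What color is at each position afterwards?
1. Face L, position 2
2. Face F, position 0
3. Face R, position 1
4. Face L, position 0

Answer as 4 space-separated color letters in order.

Answer: O O B O

Derivation:
After move 1 (F'): F=GGGG U=WWRR R=YRYR D=OOYY L=OWOW
After move 2 (R): R=YYRR U=WGRG F=GOGY D=OBYB B=RBWB
After move 3 (F'): F=OYGG U=WGYR R=BYOR D=WWYB L=OGOR
After move 4 (R): R=OBRY U=WYYG F=OWGB D=WWYR B=RBGB
Query 1: L[2] = O
Query 2: F[0] = O
Query 3: R[1] = B
Query 4: L[0] = O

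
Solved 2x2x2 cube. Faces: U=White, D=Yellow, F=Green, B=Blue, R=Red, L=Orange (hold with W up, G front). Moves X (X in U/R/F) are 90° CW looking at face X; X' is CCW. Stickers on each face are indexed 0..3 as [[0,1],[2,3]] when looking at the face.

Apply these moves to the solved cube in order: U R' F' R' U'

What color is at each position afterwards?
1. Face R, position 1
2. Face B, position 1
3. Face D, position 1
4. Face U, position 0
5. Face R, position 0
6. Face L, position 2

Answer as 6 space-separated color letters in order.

Answer: B R W Y W O

Derivation:
After move 1 (U): U=WWWW F=RRGG R=BBRR B=OOBB L=GGOO
After move 2 (R'): R=BRBR U=WBWO F=RWGW D=YRYG B=YOYB
After move 3 (F'): F=WWRG U=WBBB R=RRYR D=GOYG L=GOOW
After move 4 (R'): R=RRRY U=WYBY F=WBRB D=GWYG B=GOOB
After move 5 (U'): U=YYWB F=GORB R=WBRY B=RROB L=GOOW
Query 1: R[1] = B
Query 2: B[1] = R
Query 3: D[1] = W
Query 4: U[0] = Y
Query 5: R[0] = W
Query 6: L[2] = O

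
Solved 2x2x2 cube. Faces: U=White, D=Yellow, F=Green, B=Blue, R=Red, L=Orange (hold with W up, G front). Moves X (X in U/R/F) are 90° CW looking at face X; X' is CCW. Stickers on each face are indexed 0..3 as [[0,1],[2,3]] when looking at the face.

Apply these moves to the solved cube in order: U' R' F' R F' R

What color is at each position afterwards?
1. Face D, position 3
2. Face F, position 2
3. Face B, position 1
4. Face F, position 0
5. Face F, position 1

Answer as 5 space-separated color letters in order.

After move 1 (U'): U=WWWW F=OOGG R=GGRR B=RRBB L=BBOO
After move 2 (R'): R=GRGR U=WBWR F=OWGW D=YOYG B=YRYB
After move 3 (F'): F=WWOG U=WBGG R=ORYR D=BOYG L=BROW
After move 4 (R): R=YORR U=WWGG F=WOOG D=BYYY B=GRBB
After move 5 (F'): F=OGWO U=WWYR R=YOBR D=RWYY L=BGOG
After move 6 (R): R=BYRO U=WGYO F=OWWY D=RBYG B=RRWB
Query 1: D[3] = G
Query 2: F[2] = W
Query 3: B[1] = R
Query 4: F[0] = O
Query 5: F[1] = W

Answer: G W R O W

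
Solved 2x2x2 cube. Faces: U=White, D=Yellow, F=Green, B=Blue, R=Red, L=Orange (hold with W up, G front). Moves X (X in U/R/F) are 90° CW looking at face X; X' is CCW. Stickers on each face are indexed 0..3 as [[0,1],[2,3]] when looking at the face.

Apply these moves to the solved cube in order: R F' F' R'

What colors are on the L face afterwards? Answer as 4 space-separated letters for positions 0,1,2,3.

Answer: O R O R

Derivation:
After move 1 (R): R=RRRR U=WGWG F=GYGY D=YBYB B=WBWB
After move 2 (F'): F=YYGG U=WGRR R=BRYR D=OOYB L=OGOW
After move 3 (F'): F=YGYG U=WGBY R=OROR D=GWYB L=OROR
After move 4 (R'): R=RROO U=WWBW F=YGYY D=GGYG B=BBWB
Query: L face = OROR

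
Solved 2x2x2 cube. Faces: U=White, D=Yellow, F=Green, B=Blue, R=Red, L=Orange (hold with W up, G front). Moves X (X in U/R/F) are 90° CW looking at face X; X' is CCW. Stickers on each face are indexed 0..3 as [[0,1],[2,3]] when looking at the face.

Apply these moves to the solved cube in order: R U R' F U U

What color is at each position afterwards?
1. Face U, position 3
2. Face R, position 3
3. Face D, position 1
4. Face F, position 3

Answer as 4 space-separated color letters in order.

After move 1 (R): R=RRRR U=WGWG F=GYGY D=YBYB B=WBWB
After move 2 (U): U=WWGG F=RRGY R=WBRR B=OOWB L=GYOO
After move 3 (R'): R=BRWR U=WWGO F=RWGG D=YRYY B=BOBB
After move 4 (F): F=GRGW U=WWOY R=GROR D=WBYY L=GYOR
After move 5 (U): U=OWYW F=GRGW R=BOOR B=GYBB L=GROR
After move 6 (U): U=YOWW F=BOGW R=GYOR B=GRBB L=GROR
Query 1: U[3] = W
Query 2: R[3] = R
Query 3: D[1] = B
Query 4: F[3] = W

Answer: W R B W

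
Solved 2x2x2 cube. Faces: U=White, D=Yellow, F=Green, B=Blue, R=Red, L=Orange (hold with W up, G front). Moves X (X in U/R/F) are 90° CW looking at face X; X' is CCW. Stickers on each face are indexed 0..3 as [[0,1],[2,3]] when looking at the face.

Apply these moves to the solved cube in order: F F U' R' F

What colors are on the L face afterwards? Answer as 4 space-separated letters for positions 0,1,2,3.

After move 1 (F): F=GGGG U=WWOO R=WRWR D=RRYY L=OYOY
After move 2 (F): F=GGGG U=WWYY R=OROR D=WWYY L=OROR
After move 3 (U'): U=WYWY F=ORGG R=GGOR B=ORBB L=BBOR
After move 4 (R'): R=GRGO U=WBWO F=OYGY D=WRYG B=YRWB
After move 5 (F): F=GOYY U=WBRB R=WROO D=GGYG L=BWOR
Query: L face = BWOR

Answer: B W O R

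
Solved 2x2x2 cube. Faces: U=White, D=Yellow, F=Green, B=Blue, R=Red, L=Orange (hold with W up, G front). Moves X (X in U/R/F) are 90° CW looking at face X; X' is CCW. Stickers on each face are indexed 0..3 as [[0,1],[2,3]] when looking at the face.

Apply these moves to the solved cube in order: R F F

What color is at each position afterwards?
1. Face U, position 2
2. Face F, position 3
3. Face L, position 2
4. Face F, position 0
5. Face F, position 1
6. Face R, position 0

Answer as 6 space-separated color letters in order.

After move 1 (R): R=RRRR U=WGWG F=GYGY D=YBYB B=WBWB
After move 2 (F): F=GGYY U=WGOO R=WRGR D=RRYB L=OYOB
After move 3 (F): F=YGYG U=WGBY R=OROR D=GWYB L=OROR
Query 1: U[2] = B
Query 2: F[3] = G
Query 3: L[2] = O
Query 4: F[0] = Y
Query 5: F[1] = G
Query 6: R[0] = O

Answer: B G O Y G O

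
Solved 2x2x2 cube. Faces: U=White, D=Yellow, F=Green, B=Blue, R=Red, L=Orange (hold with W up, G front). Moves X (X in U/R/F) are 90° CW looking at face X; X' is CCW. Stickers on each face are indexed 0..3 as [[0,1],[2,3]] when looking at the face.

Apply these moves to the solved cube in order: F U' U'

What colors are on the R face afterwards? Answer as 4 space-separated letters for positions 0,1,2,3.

After move 1 (F): F=GGGG U=WWOO R=WRWR D=RRYY L=OYOY
After move 2 (U'): U=WOWO F=OYGG R=GGWR B=WRBB L=BBOY
After move 3 (U'): U=OOWW F=BBGG R=OYWR B=GGBB L=WROY
Query: R face = OYWR

Answer: O Y W R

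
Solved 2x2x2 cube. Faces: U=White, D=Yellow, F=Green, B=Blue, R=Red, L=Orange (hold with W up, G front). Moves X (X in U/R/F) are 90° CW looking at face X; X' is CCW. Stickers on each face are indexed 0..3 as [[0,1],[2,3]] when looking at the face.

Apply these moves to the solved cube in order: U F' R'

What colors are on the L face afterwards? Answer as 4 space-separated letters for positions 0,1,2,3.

Answer: G W O W

Derivation:
After move 1 (U): U=WWWW F=RRGG R=BBRR B=OOBB L=GGOO
After move 2 (F'): F=RGRG U=WWBR R=YBYR D=GOYY L=GWOW
After move 3 (R'): R=BRYY U=WBBO F=RWRR D=GGYG B=YOOB
Query: L face = GWOW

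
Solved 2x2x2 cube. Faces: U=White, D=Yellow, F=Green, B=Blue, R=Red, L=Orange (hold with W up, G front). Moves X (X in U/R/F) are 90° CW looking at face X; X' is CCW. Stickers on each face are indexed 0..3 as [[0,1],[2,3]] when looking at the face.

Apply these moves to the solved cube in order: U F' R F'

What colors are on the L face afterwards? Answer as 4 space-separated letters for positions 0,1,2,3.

Answer: G G O B

Derivation:
After move 1 (U): U=WWWW F=RRGG R=BBRR B=OOBB L=GGOO
After move 2 (F'): F=RGRG U=WWBR R=YBYR D=GOYY L=GWOW
After move 3 (R): R=YYRB U=WGBG F=RORY D=GBYO B=ROWB
After move 4 (F'): F=OYRR U=WGYR R=BYGB D=WWYO L=GGOB
Query: L face = GGOB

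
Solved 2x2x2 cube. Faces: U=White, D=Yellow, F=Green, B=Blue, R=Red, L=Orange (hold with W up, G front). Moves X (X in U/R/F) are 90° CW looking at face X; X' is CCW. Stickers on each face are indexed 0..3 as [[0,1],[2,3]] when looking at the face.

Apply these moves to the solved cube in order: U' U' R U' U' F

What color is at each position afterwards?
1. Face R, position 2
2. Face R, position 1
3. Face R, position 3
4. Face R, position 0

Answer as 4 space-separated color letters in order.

Answer: W R O B

Derivation:
After move 1 (U'): U=WWWW F=OOGG R=GGRR B=RRBB L=BBOO
After move 2 (U'): U=WWWW F=BBGG R=OORR B=GGBB L=RROO
After move 3 (R): R=RORO U=WBWG F=BYGY D=YBYG B=WGWB
After move 4 (U'): U=BGWW F=RRGY R=BYRO B=ROWB L=WGOO
After move 5 (U'): U=GWBW F=WGGY R=RRRO B=BYWB L=ROOO
After move 6 (F): F=GWYG U=GWOO R=BRWO D=RRYG L=RYOB
Query 1: R[2] = W
Query 2: R[1] = R
Query 3: R[3] = O
Query 4: R[0] = B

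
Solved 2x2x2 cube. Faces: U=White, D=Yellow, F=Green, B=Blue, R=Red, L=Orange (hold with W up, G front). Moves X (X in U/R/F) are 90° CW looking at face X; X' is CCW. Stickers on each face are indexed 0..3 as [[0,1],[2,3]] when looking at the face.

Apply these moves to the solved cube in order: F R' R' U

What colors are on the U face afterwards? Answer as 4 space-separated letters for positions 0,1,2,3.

After move 1 (F): F=GGGG U=WWOO R=WRWR D=RRYY L=OYOY
After move 2 (R'): R=RRWW U=WBOB F=GWGO D=RGYG B=YBRB
After move 3 (R'): R=RWRW U=WROY F=GBGB D=RWYO B=GBGB
After move 4 (U): U=OWYR F=RWGB R=GBRW B=OYGB L=GBOY
Query: U face = OWYR

Answer: O W Y R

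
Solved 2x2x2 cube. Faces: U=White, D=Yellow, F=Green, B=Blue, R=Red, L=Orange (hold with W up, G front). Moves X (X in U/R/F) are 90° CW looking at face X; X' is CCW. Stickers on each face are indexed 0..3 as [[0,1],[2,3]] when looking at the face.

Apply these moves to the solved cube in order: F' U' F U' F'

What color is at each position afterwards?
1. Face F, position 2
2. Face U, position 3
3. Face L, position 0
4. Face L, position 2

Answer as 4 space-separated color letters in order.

Answer: B R Y O

Derivation:
After move 1 (F'): F=GGGG U=WWRR R=YRYR D=OOYY L=OWOW
After move 2 (U'): U=WRWR F=OWGG R=GGYR B=YRBB L=BBOW
After move 3 (F): F=GOGW U=WRWB R=WGRR D=YGYY L=BOOO
After move 4 (U'): U=RBWW F=BOGW R=GORR B=WGBB L=YROO
After move 5 (F'): F=OWBG U=RBGR R=GOYR D=ROYY L=YWOW
Query 1: F[2] = B
Query 2: U[3] = R
Query 3: L[0] = Y
Query 4: L[2] = O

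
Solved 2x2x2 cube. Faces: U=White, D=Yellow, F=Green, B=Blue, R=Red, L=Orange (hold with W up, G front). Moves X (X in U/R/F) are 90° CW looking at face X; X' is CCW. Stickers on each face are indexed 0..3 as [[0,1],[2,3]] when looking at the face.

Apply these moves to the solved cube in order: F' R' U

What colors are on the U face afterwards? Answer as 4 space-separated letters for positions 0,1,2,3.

Answer: R W B B

Derivation:
After move 1 (F'): F=GGGG U=WWRR R=YRYR D=OOYY L=OWOW
After move 2 (R'): R=RRYY U=WBRB F=GWGR D=OGYG B=YBOB
After move 3 (U): U=RWBB F=RRGR R=YBYY B=OWOB L=GWOW
Query: U face = RWBB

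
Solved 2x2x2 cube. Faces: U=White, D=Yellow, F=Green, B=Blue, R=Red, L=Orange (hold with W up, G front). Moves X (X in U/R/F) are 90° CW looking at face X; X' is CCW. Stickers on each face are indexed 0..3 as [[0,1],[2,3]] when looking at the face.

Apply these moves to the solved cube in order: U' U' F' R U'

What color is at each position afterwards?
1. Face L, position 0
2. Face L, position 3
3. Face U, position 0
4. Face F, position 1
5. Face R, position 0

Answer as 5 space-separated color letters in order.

Answer: R W G W B

Derivation:
After move 1 (U'): U=WWWW F=OOGG R=GGRR B=RRBB L=BBOO
After move 2 (U'): U=WWWW F=BBGG R=OORR B=GGBB L=RROO
After move 3 (F'): F=BGBG U=WWOR R=YOYR D=ROYY L=RWOW
After move 4 (R): R=YYRO U=WGOG F=BOBY D=RBYG B=RGWB
After move 5 (U'): U=GGWO F=RWBY R=BORO B=YYWB L=RGOW
Query 1: L[0] = R
Query 2: L[3] = W
Query 3: U[0] = G
Query 4: F[1] = W
Query 5: R[0] = B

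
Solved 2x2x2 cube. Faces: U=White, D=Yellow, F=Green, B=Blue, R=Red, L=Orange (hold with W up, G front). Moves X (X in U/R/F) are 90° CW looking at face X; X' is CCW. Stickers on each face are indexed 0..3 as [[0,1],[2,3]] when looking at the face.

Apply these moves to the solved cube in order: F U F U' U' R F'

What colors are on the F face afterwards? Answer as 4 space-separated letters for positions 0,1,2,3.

After move 1 (F): F=GGGG U=WWOO R=WRWR D=RRYY L=OYOY
After move 2 (U): U=OWOW F=WRGG R=BBWR B=OYBB L=GGOY
After move 3 (F): F=GWGR U=OWYG R=OBWR D=WBYY L=GROR
After move 4 (U'): U=WGOY F=GRGR R=GWWR B=OBBB L=OYOR
After move 5 (U'): U=GYWO F=OYGR R=GRWR B=GWBB L=OBOR
After move 6 (R): R=WGRR U=GYWR F=OBGY D=WBYG B=OWYB
After move 7 (F'): F=BYOG U=GYWR R=BGWR D=BRYG L=OROW
Query: F face = BYOG

Answer: B Y O G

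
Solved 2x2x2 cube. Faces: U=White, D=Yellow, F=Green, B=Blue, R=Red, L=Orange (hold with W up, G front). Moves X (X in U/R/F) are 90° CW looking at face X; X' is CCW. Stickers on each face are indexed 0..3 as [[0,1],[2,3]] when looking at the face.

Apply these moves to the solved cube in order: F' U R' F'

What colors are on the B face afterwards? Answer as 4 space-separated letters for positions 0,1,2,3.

Answer: Y W O B

Derivation:
After move 1 (F'): F=GGGG U=WWRR R=YRYR D=OOYY L=OWOW
After move 2 (U): U=RWRW F=YRGG R=BBYR B=OWBB L=GGOW
After move 3 (R'): R=BRBY U=RBRO F=YWGW D=ORYG B=YWOB
After move 4 (F'): F=WWYG U=RBBB R=RROY D=GWYG L=GOOR
Query: B face = YWOB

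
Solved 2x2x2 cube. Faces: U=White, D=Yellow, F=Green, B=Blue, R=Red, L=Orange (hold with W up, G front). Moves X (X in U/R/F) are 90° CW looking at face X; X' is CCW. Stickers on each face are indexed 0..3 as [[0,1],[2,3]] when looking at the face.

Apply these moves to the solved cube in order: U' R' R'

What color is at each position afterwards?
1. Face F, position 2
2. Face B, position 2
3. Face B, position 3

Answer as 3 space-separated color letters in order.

Answer: G O B

Derivation:
After move 1 (U'): U=WWWW F=OOGG R=GGRR B=RRBB L=BBOO
After move 2 (R'): R=GRGR U=WBWR F=OWGW D=YOYG B=YRYB
After move 3 (R'): R=RRGG U=WYWY F=OBGR D=YWYW B=GROB
Query 1: F[2] = G
Query 2: B[2] = O
Query 3: B[3] = B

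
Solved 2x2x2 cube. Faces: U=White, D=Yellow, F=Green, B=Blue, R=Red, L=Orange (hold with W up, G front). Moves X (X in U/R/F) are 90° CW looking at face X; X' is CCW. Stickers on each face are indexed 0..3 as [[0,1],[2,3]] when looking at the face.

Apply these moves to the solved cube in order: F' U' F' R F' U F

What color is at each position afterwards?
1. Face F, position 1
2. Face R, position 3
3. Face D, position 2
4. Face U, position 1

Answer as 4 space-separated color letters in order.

After move 1 (F'): F=GGGG U=WWRR R=YRYR D=OOYY L=OWOW
After move 2 (U'): U=WRWR F=OWGG R=GGYR B=YRBB L=BBOW
After move 3 (F'): F=WGOG U=WRGY R=OGOR D=BWYY L=BROW
After move 4 (R): R=OORG U=WGGG F=WWOY D=BBYY B=YRRB
After move 5 (F'): F=WYWO U=WGOR R=BOBG D=RWYY L=BGOG
After move 6 (U): U=OWRG F=BOWO R=YRBG B=BGRB L=WYOG
After move 7 (F): F=WBOO U=OWGY R=RRGG D=BYYY L=WROW
Query 1: F[1] = B
Query 2: R[3] = G
Query 3: D[2] = Y
Query 4: U[1] = W

Answer: B G Y W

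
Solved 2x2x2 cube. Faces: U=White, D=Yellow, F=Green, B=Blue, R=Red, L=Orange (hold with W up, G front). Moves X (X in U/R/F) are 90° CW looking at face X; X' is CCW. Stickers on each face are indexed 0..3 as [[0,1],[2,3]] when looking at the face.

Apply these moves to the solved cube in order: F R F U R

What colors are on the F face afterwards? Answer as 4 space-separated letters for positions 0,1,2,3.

Answer: O W Y B

Derivation:
After move 1 (F): F=GGGG U=WWOO R=WRWR D=RRYY L=OYOY
After move 2 (R): R=WWRR U=WGOG F=GRGY D=RBYB B=OBWB
After move 3 (F): F=GGYR U=WGYY R=OWGR D=RWYB L=OROB
After move 4 (U): U=YWYG F=OWYR R=OBGR B=ORWB L=GGOB
After move 5 (R): R=GORB U=YWYR F=OWYB D=RWYO B=GRWB
Query: F face = OWYB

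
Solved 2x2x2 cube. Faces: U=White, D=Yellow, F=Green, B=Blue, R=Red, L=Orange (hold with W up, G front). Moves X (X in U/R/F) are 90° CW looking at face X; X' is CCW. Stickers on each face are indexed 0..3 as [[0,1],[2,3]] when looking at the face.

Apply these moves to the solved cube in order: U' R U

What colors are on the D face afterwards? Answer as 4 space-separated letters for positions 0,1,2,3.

After move 1 (U'): U=WWWW F=OOGG R=GGRR B=RRBB L=BBOO
After move 2 (R): R=RGRG U=WOWG F=OYGY D=YBYR B=WRWB
After move 3 (U): U=WWGO F=RGGY R=WRRG B=BBWB L=OYOO
Query: D face = YBYR

Answer: Y B Y R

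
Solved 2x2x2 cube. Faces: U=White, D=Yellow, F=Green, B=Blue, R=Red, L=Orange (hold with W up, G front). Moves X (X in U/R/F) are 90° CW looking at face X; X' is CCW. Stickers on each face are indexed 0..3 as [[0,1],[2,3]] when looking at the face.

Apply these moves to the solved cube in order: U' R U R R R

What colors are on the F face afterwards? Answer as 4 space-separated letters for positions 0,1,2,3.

Answer: R W G O

Derivation:
After move 1 (U'): U=WWWW F=OOGG R=GGRR B=RRBB L=BBOO
After move 2 (R): R=RGRG U=WOWG F=OYGY D=YBYR B=WRWB
After move 3 (U): U=WWGO F=RGGY R=WRRG B=BBWB L=OYOO
After move 4 (R): R=RWGR U=WGGY F=RBGR D=YWYB B=OBWB
After move 5 (R): R=GRRW U=WBGR F=RWGB D=YWYO B=YBGB
After move 6 (R): R=RGWR U=WWGB F=RWGO D=YGYY B=RBBB
Query: F face = RWGO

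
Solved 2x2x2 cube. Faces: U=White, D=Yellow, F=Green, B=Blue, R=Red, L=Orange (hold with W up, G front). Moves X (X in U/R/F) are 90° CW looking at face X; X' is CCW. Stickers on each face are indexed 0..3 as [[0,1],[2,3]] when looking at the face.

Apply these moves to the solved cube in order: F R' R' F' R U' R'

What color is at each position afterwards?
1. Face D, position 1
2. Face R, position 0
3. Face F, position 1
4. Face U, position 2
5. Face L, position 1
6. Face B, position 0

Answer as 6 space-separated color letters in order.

Answer: Y Y G W B G

Derivation:
After move 1 (F): F=GGGG U=WWOO R=WRWR D=RRYY L=OYOY
After move 2 (R'): R=RRWW U=WBOB F=GWGO D=RGYG B=YBRB
After move 3 (R'): R=RWRW U=WROY F=GBGB D=RWYO B=GBGB
After move 4 (F'): F=BBGG U=WRRR R=WWRW D=YYYO L=OYOO
After move 5 (R): R=RWWW U=WBRG F=BYGO D=YGYG B=RBRB
After move 6 (U'): U=BGWR F=OYGO R=BYWW B=RWRB L=RBOO
After move 7 (R'): R=YWBW U=BRWR F=OGGR D=YYYO B=GWGB
Query 1: D[1] = Y
Query 2: R[0] = Y
Query 3: F[1] = G
Query 4: U[2] = W
Query 5: L[1] = B
Query 6: B[0] = G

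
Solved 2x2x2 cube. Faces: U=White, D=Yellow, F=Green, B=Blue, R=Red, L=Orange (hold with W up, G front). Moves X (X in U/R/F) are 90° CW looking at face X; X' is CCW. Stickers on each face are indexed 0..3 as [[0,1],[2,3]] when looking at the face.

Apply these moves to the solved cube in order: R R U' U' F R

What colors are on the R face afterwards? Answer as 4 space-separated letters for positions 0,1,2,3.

Answer: W Y R O

Derivation:
After move 1 (R): R=RRRR U=WGWG F=GYGY D=YBYB B=WBWB
After move 2 (R): R=RRRR U=WYWY F=GBGB D=YWYW B=GBGB
After move 3 (U'): U=YYWW F=OOGB R=GBRR B=RRGB L=GBOO
After move 4 (U'): U=YWYW F=GBGB R=OORR B=GBGB L=RROO
After move 5 (F): F=GGBB U=YWOR R=YOWR D=ROYW L=RYOW
After move 6 (R): R=WYRO U=YGOB F=GOBW D=RGYG B=RBWB
Query: R face = WYRO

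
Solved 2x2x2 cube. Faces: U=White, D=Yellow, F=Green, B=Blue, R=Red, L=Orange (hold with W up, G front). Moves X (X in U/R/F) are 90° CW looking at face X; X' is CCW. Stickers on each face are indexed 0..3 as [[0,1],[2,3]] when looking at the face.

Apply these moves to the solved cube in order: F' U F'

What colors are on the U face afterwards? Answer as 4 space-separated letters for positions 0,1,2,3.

After move 1 (F'): F=GGGG U=WWRR R=YRYR D=OOYY L=OWOW
After move 2 (U): U=RWRW F=YRGG R=BBYR B=OWBB L=GGOW
After move 3 (F'): F=RGYG U=RWBY R=OBOR D=GWYY L=GWOR
Query: U face = RWBY

Answer: R W B Y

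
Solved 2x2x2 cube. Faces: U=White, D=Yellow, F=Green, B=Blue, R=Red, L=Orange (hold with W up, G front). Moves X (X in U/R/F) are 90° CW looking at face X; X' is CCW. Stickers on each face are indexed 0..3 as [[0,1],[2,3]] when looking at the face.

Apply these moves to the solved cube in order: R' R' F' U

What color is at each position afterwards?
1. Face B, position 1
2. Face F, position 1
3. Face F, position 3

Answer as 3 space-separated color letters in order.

Answer: Y R G

Derivation:
After move 1 (R'): R=RRRR U=WBWB F=GWGW D=YGYG B=YBYB
After move 2 (R'): R=RRRR U=WYWY F=GBGB D=YWYW B=GBGB
After move 3 (F'): F=BBGG U=WYRR R=WRYR D=OOYW L=OYOW
After move 4 (U): U=RWRY F=WRGG R=GBYR B=OYGB L=BBOW
Query 1: B[1] = Y
Query 2: F[1] = R
Query 3: F[3] = G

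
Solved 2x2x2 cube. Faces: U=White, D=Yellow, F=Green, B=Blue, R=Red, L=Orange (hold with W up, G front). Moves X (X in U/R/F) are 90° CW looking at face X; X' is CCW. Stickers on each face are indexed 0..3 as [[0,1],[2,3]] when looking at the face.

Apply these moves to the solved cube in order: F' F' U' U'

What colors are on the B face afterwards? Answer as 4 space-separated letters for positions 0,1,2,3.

After move 1 (F'): F=GGGG U=WWRR R=YRYR D=OOYY L=OWOW
After move 2 (F'): F=GGGG U=WWYY R=OROR D=WWYY L=OROR
After move 3 (U'): U=WYWY F=ORGG R=GGOR B=ORBB L=BBOR
After move 4 (U'): U=YYWW F=BBGG R=OROR B=GGBB L=OROR
Query: B face = GGBB

Answer: G G B B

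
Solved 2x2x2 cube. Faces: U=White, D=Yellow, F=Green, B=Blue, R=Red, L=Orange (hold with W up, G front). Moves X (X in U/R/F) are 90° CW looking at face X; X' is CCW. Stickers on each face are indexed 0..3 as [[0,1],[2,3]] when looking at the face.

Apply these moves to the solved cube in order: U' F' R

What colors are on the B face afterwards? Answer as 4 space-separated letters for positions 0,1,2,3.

After move 1 (U'): U=WWWW F=OOGG R=GGRR B=RRBB L=BBOO
After move 2 (F'): F=OGOG U=WWGR R=YGYR D=BOYY L=BWOW
After move 3 (R): R=YYRG U=WGGG F=OOOY D=BBYR B=RRWB
Query: B face = RRWB

Answer: R R W B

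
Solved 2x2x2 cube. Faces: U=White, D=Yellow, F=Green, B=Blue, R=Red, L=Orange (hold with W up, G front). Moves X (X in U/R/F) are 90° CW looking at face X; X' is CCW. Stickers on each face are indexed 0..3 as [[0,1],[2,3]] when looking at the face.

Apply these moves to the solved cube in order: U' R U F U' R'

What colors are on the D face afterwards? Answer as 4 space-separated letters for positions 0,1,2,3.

Answer: R Y Y G

Derivation:
After move 1 (U'): U=WWWW F=OOGG R=GGRR B=RRBB L=BBOO
After move 2 (R): R=RGRG U=WOWG F=OYGY D=YBYR B=WRWB
After move 3 (U): U=WWGO F=RGGY R=WRRG B=BBWB L=OYOO
After move 4 (F): F=GRYG U=WWOY R=GROG D=RWYR L=OYOB
After move 5 (U'): U=WYWO F=OYYG R=GROG B=GRWB L=BBOB
After move 6 (R'): R=RGGO U=WWWG F=OYYO D=RYYG B=RRWB
Query: D face = RYYG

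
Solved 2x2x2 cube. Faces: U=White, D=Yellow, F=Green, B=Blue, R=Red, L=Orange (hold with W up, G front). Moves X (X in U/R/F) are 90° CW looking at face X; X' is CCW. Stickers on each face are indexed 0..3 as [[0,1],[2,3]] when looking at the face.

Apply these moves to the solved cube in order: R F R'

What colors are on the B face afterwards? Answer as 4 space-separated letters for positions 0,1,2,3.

Answer: B B R B

Derivation:
After move 1 (R): R=RRRR U=WGWG F=GYGY D=YBYB B=WBWB
After move 2 (F): F=GGYY U=WGOO R=WRGR D=RRYB L=OYOB
After move 3 (R'): R=RRWG U=WWOW F=GGYO D=RGYY B=BBRB
Query: B face = BBRB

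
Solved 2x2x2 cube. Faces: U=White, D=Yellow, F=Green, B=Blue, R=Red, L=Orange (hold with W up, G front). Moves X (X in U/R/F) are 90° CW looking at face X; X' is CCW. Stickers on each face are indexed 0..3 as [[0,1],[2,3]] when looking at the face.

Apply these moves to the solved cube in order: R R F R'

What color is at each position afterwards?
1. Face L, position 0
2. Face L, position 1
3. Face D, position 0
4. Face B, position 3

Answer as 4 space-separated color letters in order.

Answer: O Y R B

Derivation:
After move 1 (R): R=RRRR U=WGWG F=GYGY D=YBYB B=WBWB
After move 2 (R): R=RRRR U=WYWY F=GBGB D=YWYW B=GBGB
After move 3 (F): F=GGBB U=WYOO R=WRYR D=RRYW L=OYOW
After move 4 (R'): R=RRWY U=WGOG F=GYBO D=RGYB B=WBRB
Query 1: L[0] = O
Query 2: L[1] = Y
Query 3: D[0] = R
Query 4: B[3] = B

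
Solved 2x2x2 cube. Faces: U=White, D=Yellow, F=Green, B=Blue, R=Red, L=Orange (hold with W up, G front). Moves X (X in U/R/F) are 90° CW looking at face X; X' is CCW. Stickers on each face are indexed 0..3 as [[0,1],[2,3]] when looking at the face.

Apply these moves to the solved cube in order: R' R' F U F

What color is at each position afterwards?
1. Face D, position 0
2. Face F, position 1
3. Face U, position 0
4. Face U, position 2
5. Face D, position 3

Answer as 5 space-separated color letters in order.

Answer: Y W O W W

Derivation:
After move 1 (R'): R=RRRR U=WBWB F=GWGW D=YGYG B=YBYB
After move 2 (R'): R=RRRR U=WYWY F=GBGB D=YWYW B=GBGB
After move 3 (F): F=GGBB U=WYOO R=WRYR D=RRYW L=OYOW
After move 4 (U): U=OWOY F=WRBB R=GBYR B=OYGB L=GGOW
After move 5 (F): F=BWBR U=OWWG R=OBYR D=YGYW L=GROR
Query 1: D[0] = Y
Query 2: F[1] = W
Query 3: U[0] = O
Query 4: U[2] = W
Query 5: D[3] = W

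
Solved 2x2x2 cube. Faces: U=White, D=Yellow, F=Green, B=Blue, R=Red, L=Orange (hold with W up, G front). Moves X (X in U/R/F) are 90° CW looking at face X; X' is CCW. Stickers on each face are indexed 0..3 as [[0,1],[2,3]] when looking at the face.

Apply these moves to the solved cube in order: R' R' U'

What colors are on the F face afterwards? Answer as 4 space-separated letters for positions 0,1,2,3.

Answer: O O G B

Derivation:
After move 1 (R'): R=RRRR U=WBWB F=GWGW D=YGYG B=YBYB
After move 2 (R'): R=RRRR U=WYWY F=GBGB D=YWYW B=GBGB
After move 3 (U'): U=YYWW F=OOGB R=GBRR B=RRGB L=GBOO
Query: F face = OOGB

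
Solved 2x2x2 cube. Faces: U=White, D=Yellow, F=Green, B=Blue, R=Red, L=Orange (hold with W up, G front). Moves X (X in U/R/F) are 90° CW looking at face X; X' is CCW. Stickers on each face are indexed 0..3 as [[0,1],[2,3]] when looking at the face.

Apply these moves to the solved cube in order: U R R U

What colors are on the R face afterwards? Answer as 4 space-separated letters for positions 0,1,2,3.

Answer: G O B B

Derivation:
After move 1 (U): U=WWWW F=RRGG R=BBRR B=OOBB L=GGOO
After move 2 (R): R=RBRB U=WRWG F=RYGY D=YBYO B=WOWB
After move 3 (R): R=RRBB U=WYWY F=RBGO D=YWYW B=GORB
After move 4 (U): U=WWYY F=RRGO R=GOBB B=GGRB L=RBOO
Query: R face = GOBB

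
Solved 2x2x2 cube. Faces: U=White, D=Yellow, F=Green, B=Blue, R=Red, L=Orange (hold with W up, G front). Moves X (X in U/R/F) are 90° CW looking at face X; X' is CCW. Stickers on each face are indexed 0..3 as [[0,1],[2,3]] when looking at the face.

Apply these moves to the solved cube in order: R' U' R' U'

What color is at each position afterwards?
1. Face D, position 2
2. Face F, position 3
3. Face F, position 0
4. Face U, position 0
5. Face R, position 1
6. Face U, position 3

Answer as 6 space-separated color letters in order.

After move 1 (R'): R=RRRR U=WBWB F=GWGW D=YGYG B=YBYB
After move 2 (U'): U=BBWW F=OOGW R=GWRR B=RRYB L=YBOO
After move 3 (R'): R=WRGR U=BYWR F=OBGW D=YOYW B=GRGB
After move 4 (U'): U=YRBW F=YBGW R=OBGR B=WRGB L=GROO
Query 1: D[2] = Y
Query 2: F[3] = W
Query 3: F[0] = Y
Query 4: U[0] = Y
Query 5: R[1] = B
Query 6: U[3] = W

Answer: Y W Y Y B W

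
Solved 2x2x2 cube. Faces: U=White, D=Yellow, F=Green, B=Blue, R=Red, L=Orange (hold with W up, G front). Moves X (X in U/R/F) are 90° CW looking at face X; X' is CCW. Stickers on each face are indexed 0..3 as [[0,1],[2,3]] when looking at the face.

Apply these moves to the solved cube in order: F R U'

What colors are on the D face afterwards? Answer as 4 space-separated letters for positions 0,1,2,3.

After move 1 (F): F=GGGG U=WWOO R=WRWR D=RRYY L=OYOY
After move 2 (R): R=WWRR U=WGOG F=GRGY D=RBYB B=OBWB
After move 3 (U'): U=GGWO F=OYGY R=GRRR B=WWWB L=OBOY
Query: D face = RBYB

Answer: R B Y B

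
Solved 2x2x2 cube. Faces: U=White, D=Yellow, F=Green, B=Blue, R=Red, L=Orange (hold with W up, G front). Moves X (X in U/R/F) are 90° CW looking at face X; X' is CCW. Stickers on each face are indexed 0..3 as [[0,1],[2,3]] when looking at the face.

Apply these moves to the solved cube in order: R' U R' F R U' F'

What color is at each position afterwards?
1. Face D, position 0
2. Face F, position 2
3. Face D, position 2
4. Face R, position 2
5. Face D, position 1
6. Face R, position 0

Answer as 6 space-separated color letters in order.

After move 1 (R'): R=RRRR U=WBWB F=GWGW D=YGYG B=YBYB
After move 2 (U): U=WWBB F=RRGW R=YBRR B=OOYB L=GWOO
After move 3 (R'): R=BRYR U=WYBO F=RWGB D=YRYW B=GOGB
After move 4 (F): F=GRBW U=WYOW R=BROR D=YBYW L=GYOR
After move 5 (R): R=OBRR U=WROW F=GBBW D=YGYG B=WOYB
After move 6 (U'): U=RWWO F=GYBW R=GBRR B=OBYB L=WOOR
After move 7 (F'): F=YWGB U=RWGR R=GBYR D=ORYG L=WOOW
Query 1: D[0] = O
Query 2: F[2] = G
Query 3: D[2] = Y
Query 4: R[2] = Y
Query 5: D[1] = R
Query 6: R[0] = G

Answer: O G Y Y R G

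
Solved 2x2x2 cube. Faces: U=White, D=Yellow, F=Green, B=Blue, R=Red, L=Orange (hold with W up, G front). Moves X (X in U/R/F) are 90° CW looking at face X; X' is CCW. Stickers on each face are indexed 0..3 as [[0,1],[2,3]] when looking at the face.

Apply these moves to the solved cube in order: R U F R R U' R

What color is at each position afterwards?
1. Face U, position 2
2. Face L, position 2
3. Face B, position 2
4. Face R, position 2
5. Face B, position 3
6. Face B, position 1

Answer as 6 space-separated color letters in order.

Answer: W O B G B G

Derivation:
After move 1 (R): R=RRRR U=WGWG F=GYGY D=YBYB B=WBWB
After move 2 (U): U=WWGG F=RRGY R=WBRR B=OOWB L=GYOO
After move 3 (F): F=GRYR U=WWOY R=GBGR D=RWYB L=GYOB
After move 4 (R): R=GGRB U=WROR F=GWYB D=RWYO B=YOWB
After move 5 (R): R=RGBG U=WWOB F=GWYO D=RWYY B=RORB
After move 6 (U'): U=WBWO F=GYYO R=GWBG B=RGRB L=ROOB
After move 7 (R): R=BGGW U=WYWO F=GWYY D=RRYR B=OGBB
Query 1: U[2] = W
Query 2: L[2] = O
Query 3: B[2] = B
Query 4: R[2] = G
Query 5: B[3] = B
Query 6: B[1] = G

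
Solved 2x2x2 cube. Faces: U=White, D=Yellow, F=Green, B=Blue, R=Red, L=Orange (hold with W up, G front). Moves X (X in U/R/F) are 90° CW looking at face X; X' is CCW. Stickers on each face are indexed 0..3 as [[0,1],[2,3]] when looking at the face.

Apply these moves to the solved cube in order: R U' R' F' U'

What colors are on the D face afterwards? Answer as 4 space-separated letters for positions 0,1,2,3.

After move 1 (R): R=RRRR U=WGWG F=GYGY D=YBYB B=WBWB
After move 2 (U'): U=GGWW F=OOGY R=GYRR B=RRWB L=WBOO
After move 3 (R'): R=YRGR U=GWWR F=OGGW D=YOYY B=BRBB
After move 4 (F'): F=GWOG U=GWYG R=ORYR D=BOYY L=WROW
After move 5 (U'): U=WGGY F=WROG R=GWYR B=ORBB L=BROW
Query: D face = BOYY

Answer: B O Y Y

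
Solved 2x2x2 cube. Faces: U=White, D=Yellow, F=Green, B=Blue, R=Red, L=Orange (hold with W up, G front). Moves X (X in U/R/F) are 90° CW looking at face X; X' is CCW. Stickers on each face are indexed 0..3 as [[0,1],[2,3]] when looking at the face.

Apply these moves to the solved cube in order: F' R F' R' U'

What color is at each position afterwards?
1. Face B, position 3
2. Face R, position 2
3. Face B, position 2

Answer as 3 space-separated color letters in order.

After move 1 (F'): F=GGGG U=WWRR R=YRYR D=OOYY L=OWOW
After move 2 (R): R=YYRR U=WGRG F=GOGY D=OBYB B=RBWB
After move 3 (F'): F=OYGG U=WGYR R=BYOR D=WWYB L=OGOR
After move 4 (R'): R=YRBO U=WWYR F=OGGR D=WYYG B=BBWB
After move 5 (U'): U=WRWY F=OGGR R=OGBO B=YRWB L=BBOR
Query 1: B[3] = B
Query 2: R[2] = B
Query 3: B[2] = W

Answer: B B W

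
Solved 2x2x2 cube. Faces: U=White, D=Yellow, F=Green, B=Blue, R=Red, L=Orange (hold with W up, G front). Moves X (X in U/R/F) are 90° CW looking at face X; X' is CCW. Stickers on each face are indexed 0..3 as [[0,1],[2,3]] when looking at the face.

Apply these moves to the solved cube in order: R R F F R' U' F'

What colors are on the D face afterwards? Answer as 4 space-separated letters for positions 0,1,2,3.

After move 1 (R): R=RRRR U=WGWG F=GYGY D=YBYB B=WBWB
After move 2 (R): R=RRRR U=WYWY F=GBGB D=YWYW B=GBGB
After move 3 (F): F=GGBB U=WYOO R=WRYR D=RRYW L=OYOW
After move 4 (F): F=BGBG U=WYWY R=OROR D=YWYW L=OROR
After move 5 (R'): R=RROO U=WGWG F=BYBY D=YGYG B=WBWB
After move 6 (U'): U=GGWW F=ORBY R=BYOO B=RRWB L=WBOR
After move 7 (F'): F=RYOB U=GGBO R=GYYO D=BRYG L=WWOW
Query: D face = BRYG

Answer: B R Y G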